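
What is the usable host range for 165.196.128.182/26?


Network: 165.196.128.128
Broadcast: 165.196.128.191
First usable = network + 1
Last usable = broadcast - 1
Range: 165.196.128.129 to 165.196.128.190


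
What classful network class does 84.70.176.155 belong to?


First octet: 84
Binary: 01010100
0xxxxxxx -> Class A (1-126)
Class A, default mask 255.0.0.0 (/8)


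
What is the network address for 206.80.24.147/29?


IP:   11001110.01010000.00011000.10010011
Mask: 11111111.11111111.11111111.11111000
AND operation:
Net:  11001110.01010000.00011000.10010000
Network: 206.80.24.144/29


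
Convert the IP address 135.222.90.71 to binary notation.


135 = 10000111
222 = 11011110
90 = 01011010
71 = 01000111
Binary: 10000111.11011110.01011010.01000111


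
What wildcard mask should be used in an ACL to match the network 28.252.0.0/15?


Subnet mask: 255.254.0.0
Wildcard = 255.255.255.255 - subnet mask
255 - 255 = 0
255 - 254 = 1
255 - 0 = 255
255 - 0 = 255
Wildcard: 0.1.255.255


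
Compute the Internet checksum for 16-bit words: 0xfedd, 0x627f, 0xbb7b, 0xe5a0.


Sum all words (with carry folding):
+ 0xfedd = 0xfedd
+ 0x627f = 0x615d
+ 0xbb7b = 0x1cd9
+ 0xe5a0 = 0x027a
One's complement: ~0x027a
Checksum = 0xfd85


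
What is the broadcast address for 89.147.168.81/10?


Network: 89.128.0.0/10
Host bits = 22
Set all host bits to 1:
Broadcast: 89.191.255.255


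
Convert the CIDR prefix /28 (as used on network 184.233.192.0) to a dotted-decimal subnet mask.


/28 means 28 network bits, 4 host bits
Binary: 11111111111111111111111111110000
Mask: 255.255.255.240


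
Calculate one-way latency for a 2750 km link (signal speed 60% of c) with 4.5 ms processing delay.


Speed = 0.6 * 3e5 km/s = 180000 km/s
Propagation delay = 2750 / 180000 = 0.0153 s = 15.2778 ms
Processing delay = 4.5 ms
Total one-way latency = 19.7778 ms


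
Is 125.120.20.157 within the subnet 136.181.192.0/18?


Subnet network: 136.181.192.0
Test IP AND mask: 125.120.0.0
No, 125.120.20.157 is not in 136.181.192.0/18


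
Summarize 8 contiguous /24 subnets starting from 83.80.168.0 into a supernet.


Original prefix: /24
Number of subnets: 8 = 2^3
New prefix = 24 - 3 = 21
Supernet: 83.80.168.0/21


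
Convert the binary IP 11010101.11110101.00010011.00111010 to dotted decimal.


11010101 = 213
11110101 = 245
00010011 = 19
00111010 = 58
IP: 213.245.19.58


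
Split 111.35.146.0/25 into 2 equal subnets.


New prefix = 25 + 1 = 26
Each subnet has 64 addresses
  111.35.146.0/26
  111.35.146.64/26
Subnets: 111.35.146.0/26, 111.35.146.64/26


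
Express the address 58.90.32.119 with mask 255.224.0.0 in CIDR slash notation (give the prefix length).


Binary: 11111111.11100000.00000000.00000000
Count leading 1s
Prefix: /11


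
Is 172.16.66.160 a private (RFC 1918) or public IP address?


RFC 1918 private ranges:
  10.0.0.0/8 (10.0.0.0 - 10.255.255.255)
  172.16.0.0/12 (172.16.0.0 - 172.31.255.255)
  192.168.0.0/16 (192.168.0.0 - 192.168.255.255)
Private (in 172.16.0.0/12)


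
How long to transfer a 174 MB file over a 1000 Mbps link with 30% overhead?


Effective throughput = 1000 * (1 - 30/100) = 700 Mbps
File size in Mb = 174 * 8 = 1392 Mb
Time = 1392 / 700
Time = 1.9886 seconds


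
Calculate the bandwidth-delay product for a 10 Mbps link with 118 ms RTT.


BDP = bandwidth * RTT
= 10 Mbps * 118 ms
= 10 * 1e6 * 118 / 1000 bits
= 1180000 bits
= 147500 bytes
= 144.043 KB
BDP = 1180000 bits (147500 bytes)


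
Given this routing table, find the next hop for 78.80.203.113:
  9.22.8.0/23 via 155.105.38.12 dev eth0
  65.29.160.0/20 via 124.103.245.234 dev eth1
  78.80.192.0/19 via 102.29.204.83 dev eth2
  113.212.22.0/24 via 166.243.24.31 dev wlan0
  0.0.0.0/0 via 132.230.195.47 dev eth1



Longest prefix match for 78.80.203.113:
  /23 9.22.8.0: no
  /20 65.29.160.0: no
  /19 78.80.192.0: MATCH
  /24 113.212.22.0: no
  /0 0.0.0.0: MATCH
Selected: next-hop 102.29.204.83 via eth2 (matched /19)


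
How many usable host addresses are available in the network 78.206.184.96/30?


Host bits = 32 - 30 = 2
Total addresses = 2^2 = 4
Usable = total - 2 (network and broadcast)
Usable hosts: 2


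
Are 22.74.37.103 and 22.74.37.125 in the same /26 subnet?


Mask: 255.255.255.192
22.74.37.103 AND mask = 22.74.37.64
22.74.37.125 AND mask = 22.74.37.64
Yes, same subnet (22.74.37.64)


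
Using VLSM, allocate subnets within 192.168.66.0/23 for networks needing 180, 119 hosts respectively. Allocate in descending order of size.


180 hosts -> /24 (254 usable): 192.168.66.0/24
119 hosts -> /25 (126 usable): 192.168.67.0/25
Allocation: 192.168.66.0/24 (180 hosts, 254 usable); 192.168.67.0/25 (119 hosts, 126 usable)


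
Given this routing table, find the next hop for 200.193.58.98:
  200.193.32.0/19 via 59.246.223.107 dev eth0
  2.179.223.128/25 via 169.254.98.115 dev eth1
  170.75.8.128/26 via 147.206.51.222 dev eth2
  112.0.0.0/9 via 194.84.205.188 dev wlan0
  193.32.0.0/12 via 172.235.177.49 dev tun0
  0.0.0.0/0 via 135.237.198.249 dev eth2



Longest prefix match for 200.193.58.98:
  /19 200.193.32.0: MATCH
  /25 2.179.223.128: no
  /26 170.75.8.128: no
  /9 112.0.0.0: no
  /12 193.32.0.0: no
  /0 0.0.0.0: MATCH
Selected: next-hop 59.246.223.107 via eth0 (matched /19)


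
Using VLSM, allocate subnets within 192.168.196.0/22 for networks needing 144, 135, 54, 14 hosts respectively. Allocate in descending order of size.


144 hosts -> /24 (254 usable): 192.168.196.0/24
135 hosts -> /24 (254 usable): 192.168.197.0/24
54 hosts -> /26 (62 usable): 192.168.198.0/26
14 hosts -> /28 (14 usable): 192.168.198.64/28
Allocation: 192.168.196.0/24 (144 hosts, 254 usable); 192.168.197.0/24 (135 hosts, 254 usable); 192.168.198.0/26 (54 hosts, 62 usable); 192.168.198.64/28 (14 hosts, 14 usable)


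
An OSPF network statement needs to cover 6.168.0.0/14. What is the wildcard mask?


Subnet mask: 255.252.0.0
Wildcard = 255.255.255.255 - subnet mask
255 - 255 = 0
255 - 252 = 3
255 - 0 = 255
255 - 0 = 255
Wildcard: 0.3.255.255


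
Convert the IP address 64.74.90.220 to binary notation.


64 = 01000000
74 = 01001010
90 = 01011010
220 = 11011100
Binary: 01000000.01001010.01011010.11011100


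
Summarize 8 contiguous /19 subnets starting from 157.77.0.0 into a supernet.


Original prefix: /19
Number of subnets: 8 = 2^3
New prefix = 19 - 3 = 16
Supernet: 157.77.0.0/16


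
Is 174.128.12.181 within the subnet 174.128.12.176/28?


Subnet network: 174.128.12.176
Test IP AND mask: 174.128.12.176
Yes, 174.128.12.181 is in 174.128.12.176/28


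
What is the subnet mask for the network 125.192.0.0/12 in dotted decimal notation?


/12 means 12 network bits, 20 host bits
Binary: 11111111111100000000000000000000
Mask: 255.240.0.0


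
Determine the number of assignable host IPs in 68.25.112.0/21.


Host bits = 32 - 21 = 11
Total addresses = 2^11 = 2048
Usable = total - 2 (network and broadcast)
Usable hosts: 2046


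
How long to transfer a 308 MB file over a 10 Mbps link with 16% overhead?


Effective throughput = 10 * (1 - 16/100) = 8.4 Mbps
File size in Mb = 308 * 8 = 2464 Mb
Time = 2464 / 8.4
Time = 293.3333 seconds


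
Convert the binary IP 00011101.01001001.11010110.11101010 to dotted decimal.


00011101 = 29
01001001 = 73
11010110 = 214
11101010 = 234
IP: 29.73.214.234


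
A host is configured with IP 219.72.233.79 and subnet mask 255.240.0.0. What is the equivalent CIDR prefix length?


Binary: 11111111.11110000.00000000.00000000
Count leading 1s
Prefix: /12


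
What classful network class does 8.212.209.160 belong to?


First octet: 8
Binary: 00001000
0xxxxxxx -> Class A (1-126)
Class A, default mask 255.0.0.0 (/8)


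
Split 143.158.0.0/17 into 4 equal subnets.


New prefix = 17 + 2 = 19
Each subnet has 8192 addresses
  143.158.0.0/19
  143.158.32.0/19
  143.158.64.0/19
  143.158.96.0/19
Subnets: 143.158.0.0/19, 143.158.32.0/19, 143.158.64.0/19, 143.158.96.0/19


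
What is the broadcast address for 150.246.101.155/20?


Network: 150.246.96.0/20
Host bits = 12
Set all host bits to 1:
Broadcast: 150.246.111.255


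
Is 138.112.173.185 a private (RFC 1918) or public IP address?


RFC 1918 private ranges:
  10.0.0.0/8 (10.0.0.0 - 10.255.255.255)
  172.16.0.0/12 (172.16.0.0 - 172.31.255.255)
  192.168.0.0/16 (192.168.0.0 - 192.168.255.255)
Public (not in any RFC 1918 range)


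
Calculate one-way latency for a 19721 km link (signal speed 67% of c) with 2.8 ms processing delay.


Speed = 0.67 * 3e5 km/s = 201000 km/s
Propagation delay = 19721 / 201000 = 0.0981 s = 98.1144 ms
Processing delay = 2.8 ms
Total one-way latency = 100.9144 ms


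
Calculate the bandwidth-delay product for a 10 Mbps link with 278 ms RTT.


BDP = bandwidth * RTT
= 10 Mbps * 278 ms
= 10 * 1e6 * 278 / 1000 bits
= 2780000 bits
= 347500 bytes
= 339.3555 KB
BDP = 2780000 bits (347500 bytes)


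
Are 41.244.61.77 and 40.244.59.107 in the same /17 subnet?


Mask: 255.255.128.0
41.244.61.77 AND mask = 41.244.0.0
40.244.59.107 AND mask = 40.244.0.0
No, different subnets (41.244.0.0 vs 40.244.0.0)


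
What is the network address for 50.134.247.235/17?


IP:   00110010.10000110.11110111.11101011
Mask: 11111111.11111111.10000000.00000000
AND operation:
Net:  00110010.10000110.10000000.00000000
Network: 50.134.128.0/17


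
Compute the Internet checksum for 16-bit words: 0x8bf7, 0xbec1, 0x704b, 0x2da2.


Sum all words (with carry folding):
+ 0x8bf7 = 0x8bf7
+ 0xbec1 = 0x4ab9
+ 0x704b = 0xbb04
+ 0x2da2 = 0xe8a6
One's complement: ~0xe8a6
Checksum = 0x1759


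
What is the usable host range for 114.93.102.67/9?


Network: 114.0.0.0
Broadcast: 114.127.255.255
First usable = network + 1
Last usable = broadcast - 1
Range: 114.0.0.1 to 114.127.255.254


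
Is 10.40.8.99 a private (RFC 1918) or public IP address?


RFC 1918 private ranges:
  10.0.0.0/8 (10.0.0.0 - 10.255.255.255)
  172.16.0.0/12 (172.16.0.0 - 172.31.255.255)
  192.168.0.0/16 (192.168.0.0 - 192.168.255.255)
Private (in 10.0.0.0/8)


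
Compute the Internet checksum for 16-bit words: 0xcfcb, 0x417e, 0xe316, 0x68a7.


Sum all words (with carry folding):
+ 0xcfcb = 0xcfcb
+ 0x417e = 0x114a
+ 0xe316 = 0xf460
+ 0x68a7 = 0x5d08
One's complement: ~0x5d08
Checksum = 0xa2f7


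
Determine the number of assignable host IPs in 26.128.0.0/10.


Host bits = 32 - 10 = 22
Total addresses = 2^22 = 4194304
Usable = total - 2 (network and broadcast)
Usable hosts: 4194302


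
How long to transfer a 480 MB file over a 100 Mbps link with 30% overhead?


Effective throughput = 100 * (1 - 30/100) = 70 Mbps
File size in Mb = 480 * 8 = 3840 Mb
Time = 3840 / 70
Time = 54.8571 seconds


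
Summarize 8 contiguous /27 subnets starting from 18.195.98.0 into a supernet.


Original prefix: /27
Number of subnets: 8 = 2^3
New prefix = 27 - 3 = 24
Supernet: 18.195.98.0/24


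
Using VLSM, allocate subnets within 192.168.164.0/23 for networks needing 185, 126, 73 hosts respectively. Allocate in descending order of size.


185 hosts -> /24 (254 usable): 192.168.164.0/24
126 hosts -> /25 (126 usable): 192.168.165.0/25
73 hosts -> /25 (126 usable): 192.168.165.128/25
Allocation: 192.168.164.0/24 (185 hosts, 254 usable); 192.168.165.0/25 (126 hosts, 126 usable); 192.168.165.128/25 (73 hosts, 126 usable)


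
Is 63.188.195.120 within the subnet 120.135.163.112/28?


Subnet network: 120.135.163.112
Test IP AND mask: 63.188.195.112
No, 63.188.195.120 is not in 120.135.163.112/28


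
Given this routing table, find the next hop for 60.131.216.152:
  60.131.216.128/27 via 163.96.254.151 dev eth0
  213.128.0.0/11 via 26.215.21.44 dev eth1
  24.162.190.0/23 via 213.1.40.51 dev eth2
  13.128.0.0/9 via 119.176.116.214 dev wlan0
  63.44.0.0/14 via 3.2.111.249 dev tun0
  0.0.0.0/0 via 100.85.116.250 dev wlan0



Longest prefix match for 60.131.216.152:
  /27 60.131.216.128: MATCH
  /11 213.128.0.0: no
  /23 24.162.190.0: no
  /9 13.128.0.0: no
  /14 63.44.0.0: no
  /0 0.0.0.0: MATCH
Selected: next-hop 163.96.254.151 via eth0 (matched /27)


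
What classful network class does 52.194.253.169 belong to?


First octet: 52
Binary: 00110100
0xxxxxxx -> Class A (1-126)
Class A, default mask 255.0.0.0 (/8)


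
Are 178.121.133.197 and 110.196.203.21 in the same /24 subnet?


Mask: 255.255.255.0
178.121.133.197 AND mask = 178.121.133.0
110.196.203.21 AND mask = 110.196.203.0
No, different subnets (178.121.133.0 vs 110.196.203.0)


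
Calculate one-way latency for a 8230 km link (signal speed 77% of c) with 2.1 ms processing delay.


Speed = 0.77 * 3e5 km/s = 231000 km/s
Propagation delay = 8230 / 231000 = 0.0356 s = 35.6277 ms
Processing delay = 2.1 ms
Total one-way latency = 37.7277 ms


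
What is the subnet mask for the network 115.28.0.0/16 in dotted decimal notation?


/16 means 16 network bits, 16 host bits
Binary: 11111111111111110000000000000000
Mask: 255.255.0.0


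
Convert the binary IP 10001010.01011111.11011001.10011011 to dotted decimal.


10001010 = 138
01011111 = 95
11011001 = 217
10011011 = 155
IP: 138.95.217.155


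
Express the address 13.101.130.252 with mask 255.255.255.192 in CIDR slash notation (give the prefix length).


Binary: 11111111.11111111.11111111.11000000
Count leading 1s
Prefix: /26


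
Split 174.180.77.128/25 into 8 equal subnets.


New prefix = 25 + 3 = 28
Each subnet has 16 addresses
  174.180.77.128/28
  174.180.77.144/28
  174.180.77.160/28
  174.180.77.176/28
  174.180.77.192/28
  174.180.77.208/28
  174.180.77.224/28
  174.180.77.240/28
Subnets: 174.180.77.128/28, 174.180.77.144/28, 174.180.77.160/28, 174.180.77.176/28, 174.180.77.192/28, 174.180.77.208/28, 174.180.77.224/28, 174.180.77.240/28


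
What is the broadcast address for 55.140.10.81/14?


Network: 55.140.0.0/14
Host bits = 18
Set all host bits to 1:
Broadcast: 55.143.255.255


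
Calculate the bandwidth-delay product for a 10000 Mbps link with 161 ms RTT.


BDP = bandwidth * RTT
= 10000 Mbps * 161 ms
= 10000 * 1e6 * 161 / 1000 bits
= 1610000000 bits
= 201250000 bytes
= 196533.2031 KB
BDP = 1610000000 bits (201250000 bytes)


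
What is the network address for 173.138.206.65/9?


IP:   10101101.10001010.11001110.01000001
Mask: 11111111.10000000.00000000.00000000
AND operation:
Net:  10101101.10000000.00000000.00000000
Network: 173.128.0.0/9


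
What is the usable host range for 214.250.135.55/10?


Network: 214.192.0.0
Broadcast: 214.255.255.255
First usable = network + 1
Last usable = broadcast - 1
Range: 214.192.0.1 to 214.255.255.254


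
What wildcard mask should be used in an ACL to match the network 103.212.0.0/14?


Subnet mask: 255.252.0.0
Wildcard = 255.255.255.255 - subnet mask
255 - 255 = 0
255 - 252 = 3
255 - 0 = 255
255 - 0 = 255
Wildcard: 0.3.255.255


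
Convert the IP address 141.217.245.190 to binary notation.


141 = 10001101
217 = 11011001
245 = 11110101
190 = 10111110
Binary: 10001101.11011001.11110101.10111110


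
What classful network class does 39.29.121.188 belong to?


First octet: 39
Binary: 00100111
0xxxxxxx -> Class A (1-126)
Class A, default mask 255.0.0.0 (/8)


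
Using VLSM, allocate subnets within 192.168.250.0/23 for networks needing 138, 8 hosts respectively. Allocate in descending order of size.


138 hosts -> /24 (254 usable): 192.168.250.0/24
8 hosts -> /28 (14 usable): 192.168.251.0/28
Allocation: 192.168.250.0/24 (138 hosts, 254 usable); 192.168.251.0/28 (8 hosts, 14 usable)


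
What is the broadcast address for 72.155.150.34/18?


Network: 72.155.128.0/18
Host bits = 14
Set all host bits to 1:
Broadcast: 72.155.191.255


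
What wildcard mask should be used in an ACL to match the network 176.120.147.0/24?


Subnet mask: 255.255.255.0
Wildcard = 255.255.255.255 - subnet mask
255 - 255 = 0
255 - 255 = 0
255 - 255 = 0
255 - 0 = 255
Wildcard: 0.0.0.255


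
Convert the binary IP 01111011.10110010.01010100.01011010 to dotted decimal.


01111011 = 123
10110010 = 178
01010100 = 84
01011010 = 90
IP: 123.178.84.90


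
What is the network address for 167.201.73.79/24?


IP:   10100111.11001001.01001001.01001111
Mask: 11111111.11111111.11111111.00000000
AND operation:
Net:  10100111.11001001.01001001.00000000
Network: 167.201.73.0/24


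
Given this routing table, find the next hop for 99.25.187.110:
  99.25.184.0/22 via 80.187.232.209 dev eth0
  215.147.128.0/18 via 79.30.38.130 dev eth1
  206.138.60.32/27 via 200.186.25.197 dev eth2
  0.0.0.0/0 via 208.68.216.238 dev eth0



Longest prefix match for 99.25.187.110:
  /22 99.25.184.0: MATCH
  /18 215.147.128.0: no
  /27 206.138.60.32: no
  /0 0.0.0.0: MATCH
Selected: next-hop 80.187.232.209 via eth0 (matched /22)


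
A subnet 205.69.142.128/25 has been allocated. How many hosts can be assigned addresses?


Host bits = 32 - 25 = 7
Total addresses = 2^7 = 128
Usable = total - 2 (network and broadcast)
Usable hosts: 126


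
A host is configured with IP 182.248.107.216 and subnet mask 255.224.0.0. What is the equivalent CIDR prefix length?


Binary: 11111111.11100000.00000000.00000000
Count leading 1s
Prefix: /11


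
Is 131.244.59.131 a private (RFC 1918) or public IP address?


RFC 1918 private ranges:
  10.0.0.0/8 (10.0.0.0 - 10.255.255.255)
  172.16.0.0/12 (172.16.0.0 - 172.31.255.255)
  192.168.0.0/16 (192.168.0.0 - 192.168.255.255)
Public (not in any RFC 1918 range)


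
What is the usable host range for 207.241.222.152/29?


Network: 207.241.222.152
Broadcast: 207.241.222.159
First usable = network + 1
Last usable = broadcast - 1
Range: 207.241.222.153 to 207.241.222.158


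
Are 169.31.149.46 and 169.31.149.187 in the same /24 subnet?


Mask: 255.255.255.0
169.31.149.46 AND mask = 169.31.149.0
169.31.149.187 AND mask = 169.31.149.0
Yes, same subnet (169.31.149.0)


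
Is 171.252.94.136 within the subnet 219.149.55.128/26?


Subnet network: 219.149.55.128
Test IP AND mask: 171.252.94.128
No, 171.252.94.136 is not in 219.149.55.128/26


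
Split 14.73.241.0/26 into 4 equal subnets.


New prefix = 26 + 2 = 28
Each subnet has 16 addresses
  14.73.241.0/28
  14.73.241.16/28
  14.73.241.32/28
  14.73.241.48/28
Subnets: 14.73.241.0/28, 14.73.241.16/28, 14.73.241.32/28, 14.73.241.48/28


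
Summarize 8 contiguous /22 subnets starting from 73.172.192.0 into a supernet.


Original prefix: /22
Number of subnets: 8 = 2^3
New prefix = 22 - 3 = 19
Supernet: 73.172.192.0/19


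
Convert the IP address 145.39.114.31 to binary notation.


145 = 10010001
39 = 00100111
114 = 01110010
31 = 00011111
Binary: 10010001.00100111.01110010.00011111


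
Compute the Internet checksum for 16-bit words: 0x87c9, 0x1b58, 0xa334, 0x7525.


Sum all words (with carry folding):
+ 0x87c9 = 0x87c9
+ 0x1b58 = 0xa321
+ 0xa334 = 0x4656
+ 0x7525 = 0xbb7b
One's complement: ~0xbb7b
Checksum = 0x4484


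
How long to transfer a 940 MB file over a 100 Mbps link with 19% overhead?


Effective throughput = 100 * (1 - 19/100) = 81 Mbps
File size in Mb = 940 * 8 = 7520 Mb
Time = 7520 / 81
Time = 92.8395 seconds


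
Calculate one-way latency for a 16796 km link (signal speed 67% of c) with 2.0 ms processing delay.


Speed = 0.67 * 3e5 km/s = 201000 km/s
Propagation delay = 16796 / 201000 = 0.0836 s = 83.5622 ms
Processing delay = 2.0 ms
Total one-way latency = 85.5622 ms


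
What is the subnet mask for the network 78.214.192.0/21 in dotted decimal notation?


/21 means 21 network bits, 11 host bits
Binary: 11111111111111111111100000000000
Mask: 255.255.248.0


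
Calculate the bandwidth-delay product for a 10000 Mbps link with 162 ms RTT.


BDP = bandwidth * RTT
= 10000 Mbps * 162 ms
= 10000 * 1e6 * 162 / 1000 bits
= 1620000000 bits
= 202500000 bytes
= 197753.9062 KB
BDP = 1620000000 bits (202500000 bytes)


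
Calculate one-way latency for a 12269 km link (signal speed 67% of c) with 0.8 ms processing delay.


Speed = 0.67 * 3e5 km/s = 201000 km/s
Propagation delay = 12269 / 201000 = 0.061 s = 61.0398 ms
Processing delay = 0.8 ms
Total one-way latency = 61.8398 ms


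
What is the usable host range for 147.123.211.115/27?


Network: 147.123.211.96
Broadcast: 147.123.211.127
First usable = network + 1
Last usable = broadcast - 1
Range: 147.123.211.97 to 147.123.211.126


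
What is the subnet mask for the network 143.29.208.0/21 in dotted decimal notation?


/21 means 21 network bits, 11 host bits
Binary: 11111111111111111111100000000000
Mask: 255.255.248.0


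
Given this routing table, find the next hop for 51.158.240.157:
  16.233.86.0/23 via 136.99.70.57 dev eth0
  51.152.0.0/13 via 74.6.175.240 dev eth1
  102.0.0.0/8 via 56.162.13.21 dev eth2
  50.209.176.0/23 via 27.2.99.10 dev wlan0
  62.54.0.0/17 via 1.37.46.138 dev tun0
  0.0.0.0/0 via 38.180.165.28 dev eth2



Longest prefix match for 51.158.240.157:
  /23 16.233.86.0: no
  /13 51.152.0.0: MATCH
  /8 102.0.0.0: no
  /23 50.209.176.0: no
  /17 62.54.0.0: no
  /0 0.0.0.0: MATCH
Selected: next-hop 74.6.175.240 via eth1 (matched /13)


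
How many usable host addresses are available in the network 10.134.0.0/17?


Host bits = 32 - 17 = 15
Total addresses = 2^15 = 32768
Usable = total - 2 (network and broadcast)
Usable hosts: 32766


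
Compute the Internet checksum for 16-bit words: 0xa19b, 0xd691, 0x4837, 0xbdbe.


Sum all words (with carry folding):
+ 0xa19b = 0xa19b
+ 0xd691 = 0x782d
+ 0x4837 = 0xc064
+ 0xbdbe = 0x7e23
One's complement: ~0x7e23
Checksum = 0x81dc


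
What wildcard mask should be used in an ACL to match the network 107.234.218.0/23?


Subnet mask: 255.255.254.0
Wildcard = 255.255.255.255 - subnet mask
255 - 255 = 0
255 - 255 = 0
255 - 254 = 1
255 - 0 = 255
Wildcard: 0.0.1.255


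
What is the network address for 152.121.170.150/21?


IP:   10011000.01111001.10101010.10010110
Mask: 11111111.11111111.11111000.00000000
AND operation:
Net:  10011000.01111001.10101000.00000000
Network: 152.121.168.0/21


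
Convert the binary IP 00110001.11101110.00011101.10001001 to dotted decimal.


00110001 = 49
11101110 = 238
00011101 = 29
10001001 = 137
IP: 49.238.29.137


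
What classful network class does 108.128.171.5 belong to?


First octet: 108
Binary: 01101100
0xxxxxxx -> Class A (1-126)
Class A, default mask 255.0.0.0 (/8)


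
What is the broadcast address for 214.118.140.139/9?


Network: 214.0.0.0/9
Host bits = 23
Set all host bits to 1:
Broadcast: 214.127.255.255


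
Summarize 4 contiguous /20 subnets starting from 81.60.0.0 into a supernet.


Original prefix: /20
Number of subnets: 4 = 2^2
New prefix = 20 - 2 = 18
Supernet: 81.60.0.0/18


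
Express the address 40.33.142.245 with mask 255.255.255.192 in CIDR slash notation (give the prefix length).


Binary: 11111111.11111111.11111111.11000000
Count leading 1s
Prefix: /26


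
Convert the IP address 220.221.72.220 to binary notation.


220 = 11011100
221 = 11011101
72 = 01001000
220 = 11011100
Binary: 11011100.11011101.01001000.11011100


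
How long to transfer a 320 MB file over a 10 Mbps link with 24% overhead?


Effective throughput = 10 * (1 - 24/100) = 7.6 Mbps
File size in Mb = 320 * 8 = 2560 Mb
Time = 2560 / 7.6
Time = 336.8421 seconds


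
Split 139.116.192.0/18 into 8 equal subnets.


New prefix = 18 + 3 = 21
Each subnet has 2048 addresses
  139.116.192.0/21
  139.116.200.0/21
  139.116.208.0/21
  139.116.216.0/21
  139.116.224.0/21
  139.116.232.0/21
  139.116.240.0/21
  139.116.248.0/21
Subnets: 139.116.192.0/21, 139.116.200.0/21, 139.116.208.0/21, 139.116.216.0/21, 139.116.224.0/21, 139.116.232.0/21, 139.116.240.0/21, 139.116.248.0/21


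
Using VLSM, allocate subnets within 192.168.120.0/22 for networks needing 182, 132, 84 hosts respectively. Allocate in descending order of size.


182 hosts -> /24 (254 usable): 192.168.120.0/24
132 hosts -> /24 (254 usable): 192.168.121.0/24
84 hosts -> /25 (126 usable): 192.168.122.0/25
Allocation: 192.168.120.0/24 (182 hosts, 254 usable); 192.168.121.0/24 (132 hosts, 254 usable); 192.168.122.0/25 (84 hosts, 126 usable)


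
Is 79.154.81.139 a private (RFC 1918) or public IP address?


RFC 1918 private ranges:
  10.0.0.0/8 (10.0.0.0 - 10.255.255.255)
  172.16.0.0/12 (172.16.0.0 - 172.31.255.255)
  192.168.0.0/16 (192.168.0.0 - 192.168.255.255)
Public (not in any RFC 1918 range)


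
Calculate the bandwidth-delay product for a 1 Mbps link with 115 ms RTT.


BDP = bandwidth * RTT
= 1 Mbps * 115 ms
= 1 * 1e6 * 115 / 1000 bits
= 115000 bits
= 14375 bytes
= 14.0381 KB
BDP = 115000 bits (14375 bytes)


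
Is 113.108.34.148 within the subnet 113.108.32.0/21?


Subnet network: 113.108.32.0
Test IP AND mask: 113.108.32.0
Yes, 113.108.34.148 is in 113.108.32.0/21


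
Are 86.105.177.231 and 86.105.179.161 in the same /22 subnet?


Mask: 255.255.252.0
86.105.177.231 AND mask = 86.105.176.0
86.105.179.161 AND mask = 86.105.176.0
Yes, same subnet (86.105.176.0)


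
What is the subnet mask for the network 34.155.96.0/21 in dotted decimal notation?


/21 means 21 network bits, 11 host bits
Binary: 11111111111111111111100000000000
Mask: 255.255.248.0


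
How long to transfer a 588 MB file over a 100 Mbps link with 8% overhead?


Effective throughput = 100 * (1 - 8/100) = 92 Mbps
File size in Mb = 588 * 8 = 4704 Mb
Time = 4704 / 92
Time = 51.1304 seconds


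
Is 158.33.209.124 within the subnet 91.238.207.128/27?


Subnet network: 91.238.207.128
Test IP AND mask: 158.33.209.96
No, 158.33.209.124 is not in 91.238.207.128/27


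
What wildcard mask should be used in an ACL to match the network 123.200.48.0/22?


Subnet mask: 255.255.252.0
Wildcard = 255.255.255.255 - subnet mask
255 - 255 = 0
255 - 255 = 0
255 - 252 = 3
255 - 0 = 255
Wildcard: 0.0.3.255


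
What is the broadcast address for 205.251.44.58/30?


Network: 205.251.44.56/30
Host bits = 2
Set all host bits to 1:
Broadcast: 205.251.44.59


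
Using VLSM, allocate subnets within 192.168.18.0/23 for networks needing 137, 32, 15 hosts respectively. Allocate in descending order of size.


137 hosts -> /24 (254 usable): 192.168.18.0/24
32 hosts -> /26 (62 usable): 192.168.19.0/26
15 hosts -> /27 (30 usable): 192.168.19.64/27
Allocation: 192.168.18.0/24 (137 hosts, 254 usable); 192.168.19.0/26 (32 hosts, 62 usable); 192.168.19.64/27 (15 hosts, 30 usable)


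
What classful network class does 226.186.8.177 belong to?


First octet: 226
Binary: 11100010
1110xxxx -> Class D (224-239)
Class D (multicast), default mask N/A


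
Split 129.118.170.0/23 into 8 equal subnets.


New prefix = 23 + 3 = 26
Each subnet has 64 addresses
  129.118.170.0/26
  129.118.170.64/26
  129.118.170.128/26
  129.118.170.192/26
  129.118.171.0/26
  129.118.171.64/26
  129.118.171.128/26
  129.118.171.192/26
Subnets: 129.118.170.0/26, 129.118.170.64/26, 129.118.170.128/26, 129.118.170.192/26, 129.118.171.0/26, 129.118.171.64/26, 129.118.171.128/26, 129.118.171.192/26


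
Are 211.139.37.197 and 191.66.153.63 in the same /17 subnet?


Mask: 255.255.128.0
211.139.37.197 AND mask = 211.139.0.0
191.66.153.63 AND mask = 191.66.128.0
No, different subnets (211.139.0.0 vs 191.66.128.0)


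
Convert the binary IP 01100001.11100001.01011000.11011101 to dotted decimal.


01100001 = 97
11100001 = 225
01011000 = 88
11011101 = 221
IP: 97.225.88.221


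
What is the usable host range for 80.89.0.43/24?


Network: 80.89.0.0
Broadcast: 80.89.0.255
First usable = network + 1
Last usable = broadcast - 1
Range: 80.89.0.1 to 80.89.0.254


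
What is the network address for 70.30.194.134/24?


IP:   01000110.00011110.11000010.10000110
Mask: 11111111.11111111.11111111.00000000
AND operation:
Net:  01000110.00011110.11000010.00000000
Network: 70.30.194.0/24


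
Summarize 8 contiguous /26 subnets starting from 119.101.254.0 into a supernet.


Original prefix: /26
Number of subnets: 8 = 2^3
New prefix = 26 - 3 = 23
Supernet: 119.101.254.0/23


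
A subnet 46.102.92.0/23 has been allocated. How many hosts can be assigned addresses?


Host bits = 32 - 23 = 9
Total addresses = 2^9 = 512
Usable = total - 2 (network and broadcast)
Usable hosts: 510


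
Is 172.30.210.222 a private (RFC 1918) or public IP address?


RFC 1918 private ranges:
  10.0.0.0/8 (10.0.0.0 - 10.255.255.255)
  172.16.0.0/12 (172.16.0.0 - 172.31.255.255)
  192.168.0.0/16 (192.168.0.0 - 192.168.255.255)
Private (in 172.16.0.0/12)


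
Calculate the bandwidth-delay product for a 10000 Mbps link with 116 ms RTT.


BDP = bandwidth * RTT
= 10000 Mbps * 116 ms
= 10000 * 1e6 * 116 / 1000 bits
= 1160000000 bits
= 145000000 bytes
= 141601.5625 KB
BDP = 1160000000 bits (145000000 bytes)


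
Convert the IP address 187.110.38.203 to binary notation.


187 = 10111011
110 = 01101110
38 = 00100110
203 = 11001011
Binary: 10111011.01101110.00100110.11001011


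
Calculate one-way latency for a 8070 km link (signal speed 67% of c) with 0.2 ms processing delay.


Speed = 0.67 * 3e5 km/s = 201000 km/s
Propagation delay = 8070 / 201000 = 0.0401 s = 40.1493 ms
Processing delay = 0.2 ms
Total one-way latency = 40.3493 ms


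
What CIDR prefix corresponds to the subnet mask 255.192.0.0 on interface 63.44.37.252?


Binary: 11111111.11000000.00000000.00000000
Count leading 1s
Prefix: /10


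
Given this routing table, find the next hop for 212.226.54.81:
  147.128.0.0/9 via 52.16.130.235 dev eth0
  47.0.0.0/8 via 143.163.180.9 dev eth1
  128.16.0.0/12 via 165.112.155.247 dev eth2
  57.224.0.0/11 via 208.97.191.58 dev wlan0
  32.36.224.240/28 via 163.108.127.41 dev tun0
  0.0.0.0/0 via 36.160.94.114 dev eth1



Longest prefix match for 212.226.54.81:
  /9 147.128.0.0: no
  /8 47.0.0.0: no
  /12 128.16.0.0: no
  /11 57.224.0.0: no
  /28 32.36.224.240: no
  /0 0.0.0.0: MATCH
Selected: next-hop 36.160.94.114 via eth1 (matched /0)


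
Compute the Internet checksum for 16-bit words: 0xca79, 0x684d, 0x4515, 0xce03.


Sum all words (with carry folding):
+ 0xca79 = 0xca79
+ 0x684d = 0x32c7
+ 0x4515 = 0x77dc
+ 0xce03 = 0x45e0
One's complement: ~0x45e0
Checksum = 0xba1f


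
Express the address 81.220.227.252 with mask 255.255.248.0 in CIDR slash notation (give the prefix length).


Binary: 11111111.11111111.11111000.00000000
Count leading 1s
Prefix: /21


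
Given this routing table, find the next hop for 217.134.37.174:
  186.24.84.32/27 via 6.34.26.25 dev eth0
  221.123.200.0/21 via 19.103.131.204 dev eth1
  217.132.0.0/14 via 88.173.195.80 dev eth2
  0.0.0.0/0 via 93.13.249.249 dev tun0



Longest prefix match for 217.134.37.174:
  /27 186.24.84.32: no
  /21 221.123.200.0: no
  /14 217.132.0.0: MATCH
  /0 0.0.0.0: MATCH
Selected: next-hop 88.173.195.80 via eth2 (matched /14)


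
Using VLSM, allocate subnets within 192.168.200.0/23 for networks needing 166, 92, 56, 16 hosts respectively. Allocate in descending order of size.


166 hosts -> /24 (254 usable): 192.168.200.0/24
92 hosts -> /25 (126 usable): 192.168.201.0/25
56 hosts -> /26 (62 usable): 192.168.201.128/26
16 hosts -> /27 (30 usable): 192.168.201.192/27
Allocation: 192.168.200.0/24 (166 hosts, 254 usable); 192.168.201.0/25 (92 hosts, 126 usable); 192.168.201.128/26 (56 hosts, 62 usable); 192.168.201.192/27 (16 hosts, 30 usable)


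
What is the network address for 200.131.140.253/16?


IP:   11001000.10000011.10001100.11111101
Mask: 11111111.11111111.00000000.00000000
AND operation:
Net:  11001000.10000011.00000000.00000000
Network: 200.131.0.0/16


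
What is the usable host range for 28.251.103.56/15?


Network: 28.250.0.0
Broadcast: 28.251.255.255
First usable = network + 1
Last usable = broadcast - 1
Range: 28.250.0.1 to 28.251.255.254


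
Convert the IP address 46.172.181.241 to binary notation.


46 = 00101110
172 = 10101100
181 = 10110101
241 = 11110001
Binary: 00101110.10101100.10110101.11110001


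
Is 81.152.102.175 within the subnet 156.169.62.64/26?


Subnet network: 156.169.62.64
Test IP AND mask: 81.152.102.128
No, 81.152.102.175 is not in 156.169.62.64/26


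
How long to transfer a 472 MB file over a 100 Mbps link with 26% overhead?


Effective throughput = 100 * (1 - 26/100) = 74 Mbps
File size in Mb = 472 * 8 = 3776 Mb
Time = 3776 / 74
Time = 51.027 seconds


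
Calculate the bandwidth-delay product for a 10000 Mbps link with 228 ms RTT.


BDP = bandwidth * RTT
= 10000 Mbps * 228 ms
= 10000 * 1e6 * 228 / 1000 bits
= 2280000000 bits
= 285000000 bytes
= 278320.3125 KB
BDP = 2280000000 bits (285000000 bytes)


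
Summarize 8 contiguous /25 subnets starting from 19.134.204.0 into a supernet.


Original prefix: /25
Number of subnets: 8 = 2^3
New prefix = 25 - 3 = 22
Supernet: 19.134.204.0/22


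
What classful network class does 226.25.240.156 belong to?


First octet: 226
Binary: 11100010
1110xxxx -> Class D (224-239)
Class D (multicast), default mask N/A


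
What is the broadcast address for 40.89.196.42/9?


Network: 40.0.0.0/9
Host bits = 23
Set all host bits to 1:
Broadcast: 40.127.255.255


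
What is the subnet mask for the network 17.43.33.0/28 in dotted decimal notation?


/28 means 28 network bits, 4 host bits
Binary: 11111111111111111111111111110000
Mask: 255.255.255.240


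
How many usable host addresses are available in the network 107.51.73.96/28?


Host bits = 32 - 28 = 4
Total addresses = 2^4 = 16
Usable = total - 2 (network and broadcast)
Usable hosts: 14


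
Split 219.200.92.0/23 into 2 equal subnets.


New prefix = 23 + 1 = 24
Each subnet has 256 addresses
  219.200.92.0/24
  219.200.93.0/24
Subnets: 219.200.92.0/24, 219.200.93.0/24


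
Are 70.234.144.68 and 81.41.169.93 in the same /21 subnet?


Mask: 255.255.248.0
70.234.144.68 AND mask = 70.234.144.0
81.41.169.93 AND mask = 81.41.168.0
No, different subnets (70.234.144.0 vs 81.41.168.0)


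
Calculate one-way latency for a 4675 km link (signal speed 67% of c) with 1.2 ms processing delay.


Speed = 0.67 * 3e5 km/s = 201000 km/s
Propagation delay = 4675 / 201000 = 0.0233 s = 23.2587 ms
Processing delay = 1.2 ms
Total one-way latency = 24.4587 ms


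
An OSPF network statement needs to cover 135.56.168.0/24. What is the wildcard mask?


Subnet mask: 255.255.255.0
Wildcard = 255.255.255.255 - subnet mask
255 - 255 = 0
255 - 255 = 0
255 - 255 = 0
255 - 0 = 255
Wildcard: 0.0.0.255


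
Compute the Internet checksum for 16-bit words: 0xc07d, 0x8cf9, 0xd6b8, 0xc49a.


Sum all words (with carry folding):
+ 0xc07d = 0xc07d
+ 0x8cf9 = 0x4d77
+ 0xd6b8 = 0x2430
+ 0xc49a = 0xe8ca
One's complement: ~0xe8ca
Checksum = 0x1735


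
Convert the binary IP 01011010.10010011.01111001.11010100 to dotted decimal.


01011010 = 90
10010011 = 147
01111001 = 121
11010100 = 212
IP: 90.147.121.212


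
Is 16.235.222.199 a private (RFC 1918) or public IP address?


RFC 1918 private ranges:
  10.0.0.0/8 (10.0.0.0 - 10.255.255.255)
  172.16.0.0/12 (172.16.0.0 - 172.31.255.255)
  192.168.0.0/16 (192.168.0.0 - 192.168.255.255)
Public (not in any RFC 1918 range)


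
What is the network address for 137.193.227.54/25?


IP:   10001001.11000001.11100011.00110110
Mask: 11111111.11111111.11111111.10000000
AND operation:
Net:  10001001.11000001.11100011.00000000
Network: 137.193.227.0/25


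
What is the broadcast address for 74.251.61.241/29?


Network: 74.251.61.240/29
Host bits = 3
Set all host bits to 1:
Broadcast: 74.251.61.247


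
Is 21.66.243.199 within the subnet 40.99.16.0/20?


Subnet network: 40.99.16.0
Test IP AND mask: 21.66.240.0
No, 21.66.243.199 is not in 40.99.16.0/20


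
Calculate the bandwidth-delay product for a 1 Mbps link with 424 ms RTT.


BDP = bandwidth * RTT
= 1 Mbps * 424 ms
= 1 * 1e6 * 424 / 1000 bits
= 424000 bits
= 53000 bytes
= 51.7578 KB
BDP = 424000 bits (53000 bytes)


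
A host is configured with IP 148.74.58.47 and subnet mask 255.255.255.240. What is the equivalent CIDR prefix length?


Binary: 11111111.11111111.11111111.11110000
Count leading 1s
Prefix: /28


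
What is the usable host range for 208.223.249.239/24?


Network: 208.223.249.0
Broadcast: 208.223.249.255
First usable = network + 1
Last usable = broadcast - 1
Range: 208.223.249.1 to 208.223.249.254


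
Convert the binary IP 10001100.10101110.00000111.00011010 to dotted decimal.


10001100 = 140
10101110 = 174
00000111 = 7
00011010 = 26
IP: 140.174.7.26


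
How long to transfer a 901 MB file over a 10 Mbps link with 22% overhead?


Effective throughput = 10 * (1 - 22/100) = 7.8 Mbps
File size in Mb = 901 * 8 = 7208 Mb
Time = 7208 / 7.8
Time = 924.1026 seconds


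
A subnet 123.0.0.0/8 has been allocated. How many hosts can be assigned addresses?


Host bits = 32 - 8 = 24
Total addresses = 2^24 = 16777216
Usable = total - 2 (network and broadcast)
Usable hosts: 16777214


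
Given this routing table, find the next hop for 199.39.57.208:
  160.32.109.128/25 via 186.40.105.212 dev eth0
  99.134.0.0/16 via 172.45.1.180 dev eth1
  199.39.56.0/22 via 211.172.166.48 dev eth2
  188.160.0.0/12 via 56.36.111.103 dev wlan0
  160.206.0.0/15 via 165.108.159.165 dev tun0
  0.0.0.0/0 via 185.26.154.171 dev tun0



Longest prefix match for 199.39.57.208:
  /25 160.32.109.128: no
  /16 99.134.0.0: no
  /22 199.39.56.0: MATCH
  /12 188.160.0.0: no
  /15 160.206.0.0: no
  /0 0.0.0.0: MATCH
Selected: next-hop 211.172.166.48 via eth2 (matched /22)


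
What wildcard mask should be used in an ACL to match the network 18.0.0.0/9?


Subnet mask: 255.128.0.0
Wildcard = 255.255.255.255 - subnet mask
255 - 255 = 0
255 - 128 = 127
255 - 0 = 255
255 - 0 = 255
Wildcard: 0.127.255.255


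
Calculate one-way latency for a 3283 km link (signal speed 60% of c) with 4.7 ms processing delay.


Speed = 0.6 * 3e5 km/s = 180000 km/s
Propagation delay = 3283 / 180000 = 0.0182 s = 18.2389 ms
Processing delay = 4.7 ms
Total one-way latency = 22.9389 ms


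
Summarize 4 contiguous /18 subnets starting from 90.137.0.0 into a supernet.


Original prefix: /18
Number of subnets: 4 = 2^2
New prefix = 18 - 2 = 16
Supernet: 90.137.0.0/16


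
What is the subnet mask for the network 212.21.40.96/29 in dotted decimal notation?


/29 means 29 network bits, 3 host bits
Binary: 11111111111111111111111111111000
Mask: 255.255.255.248


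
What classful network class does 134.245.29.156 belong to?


First octet: 134
Binary: 10000110
10xxxxxx -> Class B (128-191)
Class B, default mask 255.255.0.0 (/16)


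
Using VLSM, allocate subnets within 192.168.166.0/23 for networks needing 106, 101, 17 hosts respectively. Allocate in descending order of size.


106 hosts -> /25 (126 usable): 192.168.166.0/25
101 hosts -> /25 (126 usable): 192.168.166.128/25
17 hosts -> /27 (30 usable): 192.168.167.0/27
Allocation: 192.168.166.0/25 (106 hosts, 126 usable); 192.168.166.128/25 (101 hosts, 126 usable); 192.168.167.0/27 (17 hosts, 30 usable)


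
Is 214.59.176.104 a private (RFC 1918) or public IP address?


RFC 1918 private ranges:
  10.0.0.0/8 (10.0.0.0 - 10.255.255.255)
  172.16.0.0/12 (172.16.0.0 - 172.31.255.255)
  192.168.0.0/16 (192.168.0.0 - 192.168.255.255)
Public (not in any RFC 1918 range)


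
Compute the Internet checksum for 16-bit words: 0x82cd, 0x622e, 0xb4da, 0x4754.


Sum all words (with carry folding):
+ 0x82cd = 0x82cd
+ 0x622e = 0xe4fb
+ 0xb4da = 0x99d6
+ 0x4754 = 0xe12a
One's complement: ~0xe12a
Checksum = 0x1ed5


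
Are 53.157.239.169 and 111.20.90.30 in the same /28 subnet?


Mask: 255.255.255.240
53.157.239.169 AND mask = 53.157.239.160
111.20.90.30 AND mask = 111.20.90.16
No, different subnets (53.157.239.160 vs 111.20.90.16)


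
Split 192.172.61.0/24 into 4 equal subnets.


New prefix = 24 + 2 = 26
Each subnet has 64 addresses
  192.172.61.0/26
  192.172.61.64/26
  192.172.61.128/26
  192.172.61.192/26
Subnets: 192.172.61.0/26, 192.172.61.64/26, 192.172.61.128/26, 192.172.61.192/26
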